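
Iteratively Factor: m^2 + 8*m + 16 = (m + 4)*(m + 4)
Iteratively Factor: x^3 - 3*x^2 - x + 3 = (x + 1)*(x^2 - 4*x + 3) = (x - 1)*(x + 1)*(x - 3)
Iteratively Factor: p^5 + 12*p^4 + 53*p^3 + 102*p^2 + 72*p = (p + 2)*(p^4 + 10*p^3 + 33*p^2 + 36*p) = (p + 2)*(p + 4)*(p^3 + 6*p^2 + 9*p) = (p + 2)*(p + 3)*(p + 4)*(p^2 + 3*p) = p*(p + 2)*(p + 3)*(p + 4)*(p + 3)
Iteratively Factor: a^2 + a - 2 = (a - 1)*(a + 2)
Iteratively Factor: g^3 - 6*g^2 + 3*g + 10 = (g - 2)*(g^2 - 4*g - 5) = (g - 2)*(g + 1)*(g - 5)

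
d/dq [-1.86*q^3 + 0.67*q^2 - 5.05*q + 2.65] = -5.58*q^2 + 1.34*q - 5.05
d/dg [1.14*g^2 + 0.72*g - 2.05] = 2.28*g + 0.72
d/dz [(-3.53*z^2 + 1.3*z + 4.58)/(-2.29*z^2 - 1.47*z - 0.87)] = (8.1661*z^2 + 27.1186*z + 5.6016)/(5.2441*z^4 + 6.7326*z^3 + 6.1455*z^2 + 2.5578*z + 0.7569)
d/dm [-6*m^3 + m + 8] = 1 - 18*m^2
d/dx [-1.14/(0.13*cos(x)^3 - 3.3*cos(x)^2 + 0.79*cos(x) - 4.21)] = (-0.4446*cos(x)^2 + 7.524*cos(x) - 0.9006)*sin(x)/(0.13*cos(x)^3 - 3.3*cos(x)^2 + 0.79*cos(x) - 4.21)^2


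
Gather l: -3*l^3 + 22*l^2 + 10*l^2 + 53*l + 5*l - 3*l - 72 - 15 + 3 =-3*l^3 + 32*l^2 + 55*l - 84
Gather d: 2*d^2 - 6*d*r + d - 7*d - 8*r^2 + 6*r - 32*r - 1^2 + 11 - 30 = 2*d^2 + d*(-6*r - 6) - 8*r^2 - 26*r - 20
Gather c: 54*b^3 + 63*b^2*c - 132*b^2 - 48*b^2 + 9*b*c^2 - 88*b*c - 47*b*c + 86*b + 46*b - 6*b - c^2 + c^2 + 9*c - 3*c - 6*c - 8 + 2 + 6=54*b^3 - 180*b^2 + 9*b*c^2 + 126*b + c*(63*b^2 - 135*b)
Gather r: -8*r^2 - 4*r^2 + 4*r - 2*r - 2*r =-12*r^2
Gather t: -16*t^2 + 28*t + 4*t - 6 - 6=-16*t^2 + 32*t - 12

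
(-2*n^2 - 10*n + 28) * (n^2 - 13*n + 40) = -2*n^4 + 16*n^3 + 78*n^2 - 764*n + 1120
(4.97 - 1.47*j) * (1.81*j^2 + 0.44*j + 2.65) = -2.6607*j^3 + 8.3489*j^2 - 1.7087*j + 13.1705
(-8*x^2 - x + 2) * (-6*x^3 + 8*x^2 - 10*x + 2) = 48*x^5 - 58*x^4 + 60*x^3 + 10*x^2 - 22*x + 4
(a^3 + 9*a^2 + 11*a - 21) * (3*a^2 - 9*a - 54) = 3*a^5 + 18*a^4 - 102*a^3 - 648*a^2 - 405*a + 1134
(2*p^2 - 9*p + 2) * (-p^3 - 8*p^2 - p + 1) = -2*p^5 - 7*p^4 + 68*p^3 - 5*p^2 - 11*p + 2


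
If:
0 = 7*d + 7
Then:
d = -1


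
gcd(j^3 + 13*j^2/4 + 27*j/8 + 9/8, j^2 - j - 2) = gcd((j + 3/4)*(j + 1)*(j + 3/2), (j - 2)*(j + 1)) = j + 1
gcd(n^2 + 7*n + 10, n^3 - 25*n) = n + 5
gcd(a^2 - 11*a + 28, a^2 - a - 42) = a - 7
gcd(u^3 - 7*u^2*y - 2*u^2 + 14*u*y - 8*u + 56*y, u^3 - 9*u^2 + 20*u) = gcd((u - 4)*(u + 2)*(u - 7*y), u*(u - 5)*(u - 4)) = u - 4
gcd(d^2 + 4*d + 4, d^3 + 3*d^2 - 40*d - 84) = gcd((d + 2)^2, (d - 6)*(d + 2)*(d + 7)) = d + 2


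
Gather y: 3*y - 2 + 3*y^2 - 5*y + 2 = 3*y^2 - 2*y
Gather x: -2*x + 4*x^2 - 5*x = 4*x^2 - 7*x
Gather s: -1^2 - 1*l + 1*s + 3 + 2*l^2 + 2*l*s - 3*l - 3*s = 2*l^2 - 4*l + s*(2*l - 2) + 2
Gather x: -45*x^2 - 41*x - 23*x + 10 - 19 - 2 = -45*x^2 - 64*x - 11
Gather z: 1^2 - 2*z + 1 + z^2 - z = z^2 - 3*z + 2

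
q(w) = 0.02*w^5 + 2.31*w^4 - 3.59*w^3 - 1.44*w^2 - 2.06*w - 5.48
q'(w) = 0.1*w^4 + 9.24*w^3 - 10.77*w^2 - 2.88*w - 2.06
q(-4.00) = 780.36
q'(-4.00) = -728.62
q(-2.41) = 117.67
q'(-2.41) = -183.64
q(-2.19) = 81.96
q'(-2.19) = -142.16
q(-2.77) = 198.21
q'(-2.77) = -267.22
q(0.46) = -6.98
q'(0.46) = -4.76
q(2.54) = 19.43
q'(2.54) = 76.72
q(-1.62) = 25.03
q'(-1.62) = -64.25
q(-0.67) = -3.20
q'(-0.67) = -7.72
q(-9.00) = 16488.46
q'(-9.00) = -6928.37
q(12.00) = 46435.72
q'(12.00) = 16452.82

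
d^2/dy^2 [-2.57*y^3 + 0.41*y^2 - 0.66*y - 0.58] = 0.82 - 15.42*y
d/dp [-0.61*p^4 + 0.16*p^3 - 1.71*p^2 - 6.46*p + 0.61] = -2.44*p^3 + 0.48*p^2 - 3.42*p - 6.46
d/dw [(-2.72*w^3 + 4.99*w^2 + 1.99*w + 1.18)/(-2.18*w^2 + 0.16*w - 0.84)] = (5.9296*w^4 - 0.870400000000004*w^3 + 11.991*w^2 - 3.2384*w - 1.8604)/(4.7524*w^4 - 0.6976*w^3 + 3.688*w^2 - 0.2688*w + 0.7056)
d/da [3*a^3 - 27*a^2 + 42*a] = 9*a^2 - 54*a + 42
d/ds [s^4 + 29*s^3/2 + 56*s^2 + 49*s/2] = 4*s^3 + 87*s^2/2 + 112*s + 49/2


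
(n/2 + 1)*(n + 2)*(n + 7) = n^3/2 + 11*n^2/2 + 16*n + 14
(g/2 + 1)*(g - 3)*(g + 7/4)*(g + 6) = g^4/2 + 27*g^3/8 - 13*g^2/8 - 57*g/2 - 63/2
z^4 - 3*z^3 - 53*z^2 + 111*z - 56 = (z - 8)*(z - 1)^2*(z + 7)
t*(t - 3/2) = t^2 - 3*t/2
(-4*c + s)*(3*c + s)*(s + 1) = -12*c^2*s - 12*c^2 - c*s^2 - c*s + s^3 + s^2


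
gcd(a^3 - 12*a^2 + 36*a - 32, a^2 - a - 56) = a - 8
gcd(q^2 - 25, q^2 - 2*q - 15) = q - 5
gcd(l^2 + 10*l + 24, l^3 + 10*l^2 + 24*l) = l^2 + 10*l + 24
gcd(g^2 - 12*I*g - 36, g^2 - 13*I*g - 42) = g - 6*I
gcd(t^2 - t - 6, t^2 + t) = 1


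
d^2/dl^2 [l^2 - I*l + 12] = 2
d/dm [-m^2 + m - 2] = 1 - 2*m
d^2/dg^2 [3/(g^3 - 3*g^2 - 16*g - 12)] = 6*(3*(1 - g)*(-g^3 + 3*g^2 + 16*g + 12) - (-3*g^2 + 6*g + 16)^2)/(-g^3 + 3*g^2 + 16*g + 12)^3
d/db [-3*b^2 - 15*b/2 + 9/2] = -6*b - 15/2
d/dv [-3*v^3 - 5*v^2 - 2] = v*(-9*v - 10)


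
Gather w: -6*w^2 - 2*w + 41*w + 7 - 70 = -6*w^2 + 39*w - 63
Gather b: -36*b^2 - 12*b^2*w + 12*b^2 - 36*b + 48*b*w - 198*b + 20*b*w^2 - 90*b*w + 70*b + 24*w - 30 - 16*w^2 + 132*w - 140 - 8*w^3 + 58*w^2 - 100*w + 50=b^2*(-12*w - 24) + b*(20*w^2 - 42*w - 164) - 8*w^3 + 42*w^2 + 56*w - 120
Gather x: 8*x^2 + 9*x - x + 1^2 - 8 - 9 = 8*x^2 + 8*x - 16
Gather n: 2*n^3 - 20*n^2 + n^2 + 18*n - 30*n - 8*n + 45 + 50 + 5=2*n^3 - 19*n^2 - 20*n + 100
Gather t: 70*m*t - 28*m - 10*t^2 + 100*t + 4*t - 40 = -28*m - 10*t^2 + t*(70*m + 104) - 40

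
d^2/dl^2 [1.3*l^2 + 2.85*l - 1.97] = 2.60000000000000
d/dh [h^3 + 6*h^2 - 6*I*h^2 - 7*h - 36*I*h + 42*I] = 3*h^2 + 12*h*(1 - I) - 7 - 36*I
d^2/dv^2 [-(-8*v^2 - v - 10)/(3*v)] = 20/(3*v^3)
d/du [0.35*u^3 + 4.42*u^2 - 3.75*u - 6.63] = 1.05*u^2 + 8.84*u - 3.75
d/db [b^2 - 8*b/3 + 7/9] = 2*b - 8/3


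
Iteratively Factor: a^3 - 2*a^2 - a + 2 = (a - 2)*(a^2 - 1) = (a - 2)*(a - 1)*(a + 1)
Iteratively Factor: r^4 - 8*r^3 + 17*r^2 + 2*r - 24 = (r + 1)*(r^3 - 9*r^2 + 26*r - 24) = (r - 3)*(r + 1)*(r^2 - 6*r + 8) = (r - 4)*(r - 3)*(r + 1)*(r - 2)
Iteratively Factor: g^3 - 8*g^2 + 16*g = (g - 4)*(g^2 - 4*g) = g*(g - 4)*(g - 4)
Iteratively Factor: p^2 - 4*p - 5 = (p - 5)*(p + 1)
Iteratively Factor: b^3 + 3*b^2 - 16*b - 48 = (b + 3)*(b^2 - 16) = (b - 4)*(b + 3)*(b + 4)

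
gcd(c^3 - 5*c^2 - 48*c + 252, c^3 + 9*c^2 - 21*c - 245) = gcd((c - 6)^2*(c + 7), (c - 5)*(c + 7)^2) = c + 7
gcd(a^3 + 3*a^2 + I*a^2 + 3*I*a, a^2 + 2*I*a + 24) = 1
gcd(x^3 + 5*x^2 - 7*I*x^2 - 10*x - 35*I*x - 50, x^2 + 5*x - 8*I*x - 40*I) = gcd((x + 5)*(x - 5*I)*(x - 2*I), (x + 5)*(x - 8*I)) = x + 5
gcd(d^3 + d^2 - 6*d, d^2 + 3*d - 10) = d - 2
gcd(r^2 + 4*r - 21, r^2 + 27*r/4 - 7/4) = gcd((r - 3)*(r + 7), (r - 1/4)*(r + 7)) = r + 7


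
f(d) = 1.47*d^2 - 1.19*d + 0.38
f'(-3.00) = -10.01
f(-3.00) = 17.18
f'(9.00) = 25.27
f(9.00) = 108.74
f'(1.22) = 2.40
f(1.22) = 1.12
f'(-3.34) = -11.01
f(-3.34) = 20.75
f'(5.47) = 14.89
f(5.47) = 37.85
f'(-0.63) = -3.04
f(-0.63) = 1.71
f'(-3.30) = -10.89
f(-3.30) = 20.32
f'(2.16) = 5.16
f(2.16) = 4.67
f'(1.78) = 4.04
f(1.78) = 2.92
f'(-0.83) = -3.63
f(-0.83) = 2.38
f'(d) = 2.94*d - 1.19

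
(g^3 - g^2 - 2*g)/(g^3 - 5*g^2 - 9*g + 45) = g*(g^2 - g - 2)/(g^3 - 5*g^2 - 9*g + 45)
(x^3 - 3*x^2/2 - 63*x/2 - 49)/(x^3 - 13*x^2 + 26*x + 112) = (x + 7/2)/(x - 8)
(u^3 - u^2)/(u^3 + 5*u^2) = (u - 1)/(u + 5)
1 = 1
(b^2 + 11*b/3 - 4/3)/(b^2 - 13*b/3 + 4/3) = (b + 4)/(b - 4)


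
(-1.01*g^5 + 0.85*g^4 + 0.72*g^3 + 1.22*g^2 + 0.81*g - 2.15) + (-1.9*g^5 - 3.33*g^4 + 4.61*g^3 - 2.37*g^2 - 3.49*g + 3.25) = -2.91*g^5 - 2.48*g^4 + 5.33*g^3 - 1.15*g^2 - 2.68*g + 1.1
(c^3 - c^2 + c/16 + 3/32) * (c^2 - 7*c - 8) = c^5 - 8*c^4 - 15*c^3/16 + 245*c^2/32 - 37*c/32 - 3/4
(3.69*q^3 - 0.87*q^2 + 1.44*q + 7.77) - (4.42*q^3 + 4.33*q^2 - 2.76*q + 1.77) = -0.73*q^3 - 5.2*q^2 + 4.2*q + 6.0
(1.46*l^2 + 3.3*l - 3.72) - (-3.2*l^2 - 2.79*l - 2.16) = 4.66*l^2 + 6.09*l - 1.56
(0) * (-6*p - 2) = 0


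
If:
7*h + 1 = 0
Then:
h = -1/7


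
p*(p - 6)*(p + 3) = p^3 - 3*p^2 - 18*p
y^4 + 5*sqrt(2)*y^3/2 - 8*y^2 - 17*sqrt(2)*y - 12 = (y - 2*sqrt(2))*(y + sqrt(2)/2)*(y + sqrt(2))*(y + 3*sqrt(2))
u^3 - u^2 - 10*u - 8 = (u - 4)*(u + 1)*(u + 2)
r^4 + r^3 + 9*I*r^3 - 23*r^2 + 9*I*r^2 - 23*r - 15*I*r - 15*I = (r + 1)*(r + I)*(r + 3*I)*(r + 5*I)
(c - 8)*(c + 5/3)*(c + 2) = c^3 - 13*c^2/3 - 26*c - 80/3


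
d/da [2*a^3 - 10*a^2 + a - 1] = 6*a^2 - 20*a + 1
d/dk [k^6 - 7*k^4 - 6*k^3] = k^2*(6*k^3 - 28*k - 18)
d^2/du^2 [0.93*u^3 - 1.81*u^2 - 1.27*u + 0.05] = 5.58*u - 3.62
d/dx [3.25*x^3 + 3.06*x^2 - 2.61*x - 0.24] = 9.75*x^2 + 6.12*x - 2.61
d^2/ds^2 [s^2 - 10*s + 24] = 2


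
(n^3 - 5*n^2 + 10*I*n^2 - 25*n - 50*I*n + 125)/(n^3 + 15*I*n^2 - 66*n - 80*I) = (n^2 + 5*n*(-1 + I) - 25*I)/(n^2 + 10*I*n - 16)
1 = 1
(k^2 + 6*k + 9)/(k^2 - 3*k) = (k^2 + 6*k + 9)/(k*(k - 3))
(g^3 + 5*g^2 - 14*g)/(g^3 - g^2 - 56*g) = (g - 2)/(g - 8)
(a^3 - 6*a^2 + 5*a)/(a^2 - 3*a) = (a^2 - 6*a + 5)/(a - 3)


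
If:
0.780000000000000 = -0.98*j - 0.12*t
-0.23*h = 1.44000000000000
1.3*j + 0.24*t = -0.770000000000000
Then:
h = -6.26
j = -1.20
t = 3.28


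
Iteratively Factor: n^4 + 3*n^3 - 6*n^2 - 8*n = (n + 4)*(n^3 - n^2 - 2*n) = n*(n + 4)*(n^2 - n - 2) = n*(n + 1)*(n + 4)*(n - 2)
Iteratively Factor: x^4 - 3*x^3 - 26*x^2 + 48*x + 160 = (x - 5)*(x^3 + 2*x^2 - 16*x - 32) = (x - 5)*(x + 2)*(x^2 - 16) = (x - 5)*(x + 2)*(x + 4)*(x - 4)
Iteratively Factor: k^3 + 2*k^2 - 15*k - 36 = (k + 3)*(k^2 - k - 12) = (k + 3)^2*(k - 4)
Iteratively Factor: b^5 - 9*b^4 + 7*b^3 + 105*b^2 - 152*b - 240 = (b + 3)*(b^4 - 12*b^3 + 43*b^2 - 24*b - 80) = (b - 4)*(b + 3)*(b^3 - 8*b^2 + 11*b + 20) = (b - 4)*(b + 1)*(b + 3)*(b^2 - 9*b + 20) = (b - 5)*(b - 4)*(b + 1)*(b + 3)*(b - 4)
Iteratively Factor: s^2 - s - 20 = (s - 5)*(s + 4)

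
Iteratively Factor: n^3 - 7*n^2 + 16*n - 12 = (n - 2)*(n^2 - 5*n + 6) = (n - 2)^2*(n - 3)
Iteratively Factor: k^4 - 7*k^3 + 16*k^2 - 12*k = (k - 2)*(k^3 - 5*k^2 + 6*k) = (k - 3)*(k - 2)*(k^2 - 2*k) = k*(k - 3)*(k - 2)*(k - 2)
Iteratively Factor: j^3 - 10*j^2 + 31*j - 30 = (j - 2)*(j^2 - 8*j + 15) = (j - 5)*(j - 2)*(j - 3)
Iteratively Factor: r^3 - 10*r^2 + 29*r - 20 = (r - 1)*(r^2 - 9*r + 20) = (r - 5)*(r - 1)*(r - 4)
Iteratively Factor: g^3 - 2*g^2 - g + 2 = (g - 2)*(g^2 - 1) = (g - 2)*(g - 1)*(g + 1)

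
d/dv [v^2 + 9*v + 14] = 2*v + 9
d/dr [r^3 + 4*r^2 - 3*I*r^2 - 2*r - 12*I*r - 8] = 3*r^2 + r*(8 - 6*I) - 2 - 12*I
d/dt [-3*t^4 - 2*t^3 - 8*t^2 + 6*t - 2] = -12*t^3 - 6*t^2 - 16*t + 6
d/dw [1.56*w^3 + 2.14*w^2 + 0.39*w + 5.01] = 4.68*w^2 + 4.28*w + 0.39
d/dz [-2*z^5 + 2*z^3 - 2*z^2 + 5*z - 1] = -10*z^4 + 6*z^2 - 4*z + 5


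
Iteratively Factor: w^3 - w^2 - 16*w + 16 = (w + 4)*(w^2 - 5*w + 4) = (w - 4)*(w + 4)*(w - 1)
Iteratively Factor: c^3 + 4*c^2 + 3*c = (c + 1)*(c^2 + 3*c) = c*(c + 1)*(c + 3)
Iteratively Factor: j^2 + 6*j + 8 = (j + 4)*(j + 2)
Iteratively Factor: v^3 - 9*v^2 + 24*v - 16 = (v - 1)*(v^2 - 8*v + 16) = (v - 4)*(v - 1)*(v - 4)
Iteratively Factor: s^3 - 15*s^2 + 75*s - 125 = (s - 5)*(s^2 - 10*s + 25) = (s - 5)^2*(s - 5)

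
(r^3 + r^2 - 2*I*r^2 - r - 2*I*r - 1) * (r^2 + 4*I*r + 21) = r^5 + r^4 + 2*I*r^4 + 28*r^3 + 2*I*r^3 + 28*r^2 - 46*I*r^2 - 21*r - 46*I*r - 21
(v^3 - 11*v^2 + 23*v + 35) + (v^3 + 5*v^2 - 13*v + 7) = 2*v^3 - 6*v^2 + 10*v + 42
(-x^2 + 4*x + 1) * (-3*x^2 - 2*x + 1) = 3*x^4 - 10*x^3 - 12*x^2 + 2*x + 1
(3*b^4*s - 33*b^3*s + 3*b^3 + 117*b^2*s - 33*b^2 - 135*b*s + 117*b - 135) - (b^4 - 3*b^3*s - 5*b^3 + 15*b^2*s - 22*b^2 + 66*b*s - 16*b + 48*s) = 3*b^4*s - b^4 - 30*b^3*s + 8*b^3 + 102*b^2*s - 11*b^2 - 201*b*s + 133*b - 48*s - 135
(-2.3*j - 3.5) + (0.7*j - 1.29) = -1.6*j - 4.79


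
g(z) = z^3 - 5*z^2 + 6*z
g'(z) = 3*z^2 - 10*z + 6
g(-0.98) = -11.62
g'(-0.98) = 18.68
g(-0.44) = -3.69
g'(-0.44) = 10.98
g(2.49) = -0.62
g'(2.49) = -0.30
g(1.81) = 0.41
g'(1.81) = -2.27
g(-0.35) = -2.76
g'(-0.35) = 9.87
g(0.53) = 1.92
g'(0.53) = 1.54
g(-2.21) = -48.47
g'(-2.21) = 42.75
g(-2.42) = -57.97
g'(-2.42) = 47.77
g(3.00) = 0.00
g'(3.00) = 3.00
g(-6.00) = -432.00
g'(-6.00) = 174.00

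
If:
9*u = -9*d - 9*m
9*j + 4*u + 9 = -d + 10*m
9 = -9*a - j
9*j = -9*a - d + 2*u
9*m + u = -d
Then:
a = -1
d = 3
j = 0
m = 0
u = -3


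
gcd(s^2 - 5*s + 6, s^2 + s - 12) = s - 3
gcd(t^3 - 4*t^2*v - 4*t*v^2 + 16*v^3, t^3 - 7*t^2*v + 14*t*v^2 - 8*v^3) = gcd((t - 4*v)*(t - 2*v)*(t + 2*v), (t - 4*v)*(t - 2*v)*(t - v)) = t^2 - 6*t*v + 8*v^2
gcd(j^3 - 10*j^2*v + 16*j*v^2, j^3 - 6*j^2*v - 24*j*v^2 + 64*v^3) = j^2 - 10*j*v + 16*v^2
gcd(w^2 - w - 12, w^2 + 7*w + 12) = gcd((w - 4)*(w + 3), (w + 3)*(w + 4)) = w + 3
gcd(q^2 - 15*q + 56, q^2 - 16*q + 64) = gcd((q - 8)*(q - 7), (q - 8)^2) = q - 8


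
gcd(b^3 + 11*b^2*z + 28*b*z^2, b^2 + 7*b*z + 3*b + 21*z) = b + 7*z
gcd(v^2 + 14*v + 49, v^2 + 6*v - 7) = v + 7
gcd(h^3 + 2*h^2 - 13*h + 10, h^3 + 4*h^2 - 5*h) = h^2 + 4*h - 5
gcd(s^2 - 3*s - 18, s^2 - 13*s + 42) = s - 6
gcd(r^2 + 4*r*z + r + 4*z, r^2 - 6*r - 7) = r + 1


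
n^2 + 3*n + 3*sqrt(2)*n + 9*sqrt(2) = (n + 3)*(n + 3*sqrt(2))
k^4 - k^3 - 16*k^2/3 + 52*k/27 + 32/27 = (k - 8/3)*(k - 2/3)*(k + 1/3)*(k + 2)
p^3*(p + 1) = p^4 + p^3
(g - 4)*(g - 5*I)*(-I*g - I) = -I*g^3 - 5*g^2 + 3*I*g^2 + 15*g + 4*I*g + 20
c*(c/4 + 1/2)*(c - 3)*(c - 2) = c^4/4 - 3*c^3/4 - c^2 + 3*c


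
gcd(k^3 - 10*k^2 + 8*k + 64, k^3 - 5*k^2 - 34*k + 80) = k - 8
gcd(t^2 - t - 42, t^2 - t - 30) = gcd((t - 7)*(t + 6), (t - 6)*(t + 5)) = 1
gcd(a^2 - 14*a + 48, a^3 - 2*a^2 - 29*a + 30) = a - 6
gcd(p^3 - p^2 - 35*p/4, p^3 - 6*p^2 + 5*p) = p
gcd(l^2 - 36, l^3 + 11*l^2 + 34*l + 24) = l + 6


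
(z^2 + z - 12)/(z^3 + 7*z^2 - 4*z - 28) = (z^2 + z - 12)/(z^3 + 7*z^2 - 4*z - 28)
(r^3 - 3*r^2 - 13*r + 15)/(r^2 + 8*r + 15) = (r^2 - 6*r + 5)/(r + 5)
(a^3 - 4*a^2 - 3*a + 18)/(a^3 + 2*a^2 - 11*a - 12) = (a^2 - a - 6)/(a^2 + 5*a + 4)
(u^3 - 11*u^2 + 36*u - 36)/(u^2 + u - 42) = (u^2 - 5*u + 6)/(u + 7)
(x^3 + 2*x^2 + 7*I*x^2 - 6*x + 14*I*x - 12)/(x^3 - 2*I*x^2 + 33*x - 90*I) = (x^2 + x*(2 + I) + 2*I)/(x^2 - 8*I*x - 15)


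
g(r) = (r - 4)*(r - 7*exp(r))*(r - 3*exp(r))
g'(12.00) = 9456427805132.07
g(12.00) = 4450016274365.94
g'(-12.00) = 527.99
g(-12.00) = -2304.01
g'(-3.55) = 61.45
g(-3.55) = -102.98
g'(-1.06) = -8.52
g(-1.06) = -37.02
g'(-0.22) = -70.54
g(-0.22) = -64.73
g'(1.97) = -3017.21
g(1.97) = -1913.09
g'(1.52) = -1527.46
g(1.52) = -922.12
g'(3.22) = -7343.28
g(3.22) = -9640.02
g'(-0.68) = -27.20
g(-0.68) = -43.51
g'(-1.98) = 17.86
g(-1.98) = -42.19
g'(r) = (1 - 7*exp(r))*(r - 4)*(r - 3*exp(r)) + (1 - 3*exp(r))*(r - 4)*(r - 7*exp(r)) + (r - 7*exp(r))*(r - 3*exp(r)) = -10*r^2*exp(r) + 3*r^2 + 42*r*exp(2*r) + 20*r*exp(r) - 8*r - 147*exp(2*r) + 40*exp(r)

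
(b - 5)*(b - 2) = b^2 - 7*b + 10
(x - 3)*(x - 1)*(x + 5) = x^3 + x^2 - 17*x + 15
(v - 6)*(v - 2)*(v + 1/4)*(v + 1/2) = v^4 - 29*v^3/4 + 49*v^2/8 + 8*v + 3/2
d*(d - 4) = d^2 - 4*d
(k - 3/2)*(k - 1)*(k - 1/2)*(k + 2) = k^4 - k^3 - 13*k^2/4 + 19*k/4 - 3/2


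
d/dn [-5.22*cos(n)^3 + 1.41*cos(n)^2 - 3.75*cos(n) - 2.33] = (15.66*cos(n)^2 - 2.82*cos(n) + 3.75)*sin(n)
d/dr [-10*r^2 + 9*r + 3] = 9 - 20*r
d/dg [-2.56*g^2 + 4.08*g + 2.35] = 4.08 - 5.12*g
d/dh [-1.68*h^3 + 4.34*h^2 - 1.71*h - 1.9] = -5.04*h^2 + 8.68*h - 1.71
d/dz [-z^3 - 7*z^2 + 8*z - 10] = -3*z^2 - 14*z + 8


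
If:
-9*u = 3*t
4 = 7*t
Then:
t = 4/7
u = -4/21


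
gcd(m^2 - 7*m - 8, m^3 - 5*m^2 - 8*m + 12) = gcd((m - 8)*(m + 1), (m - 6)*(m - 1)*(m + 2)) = 1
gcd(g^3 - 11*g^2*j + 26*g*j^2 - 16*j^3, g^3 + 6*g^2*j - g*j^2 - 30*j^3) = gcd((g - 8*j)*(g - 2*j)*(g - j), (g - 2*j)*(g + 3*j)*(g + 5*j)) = g - 2*j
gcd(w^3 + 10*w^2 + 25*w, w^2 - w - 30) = w + 5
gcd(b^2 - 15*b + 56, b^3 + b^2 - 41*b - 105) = b - 7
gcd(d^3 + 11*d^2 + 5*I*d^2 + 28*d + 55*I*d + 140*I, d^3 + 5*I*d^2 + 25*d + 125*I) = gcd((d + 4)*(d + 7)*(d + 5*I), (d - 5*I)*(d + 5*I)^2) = d + 5*I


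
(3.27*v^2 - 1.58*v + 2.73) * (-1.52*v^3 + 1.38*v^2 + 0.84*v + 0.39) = -4.9704*v^5 + 6.9142*v^4 - 3.5832*v^3 + 3.7155*v^2 + 1.677*v + 1.0647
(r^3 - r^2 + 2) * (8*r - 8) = 8*r^4 - 16*r^3 + 8*r^2 + 16*r - 16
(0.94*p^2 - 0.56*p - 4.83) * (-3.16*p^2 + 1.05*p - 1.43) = -2.9704*p^4 + 2.7566*p^3 + 13.3306*p^2 - 4.2707*p + 6.9069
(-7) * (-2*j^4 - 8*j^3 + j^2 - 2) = 14*j^4 + 56*j^3 - 7*j^2 + 14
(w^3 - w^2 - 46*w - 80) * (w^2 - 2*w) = w^5 - 3*w^4 - 44*w^3 + 12*w^2 + 160*w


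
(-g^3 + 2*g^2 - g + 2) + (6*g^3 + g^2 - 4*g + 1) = 5*g^3 + 3*g^2 - 5*g + 3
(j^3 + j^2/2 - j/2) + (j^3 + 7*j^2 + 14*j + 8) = 2*j^3 + 15*j^2/2 + 27*j/2 + 8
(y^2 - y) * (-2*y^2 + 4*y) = -2*y^4 + 6*y^3 - 4*y^2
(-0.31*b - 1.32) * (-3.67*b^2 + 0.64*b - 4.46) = 1.1377*b^3 + 4.646*b^2 + 0.5378*b + 5.8872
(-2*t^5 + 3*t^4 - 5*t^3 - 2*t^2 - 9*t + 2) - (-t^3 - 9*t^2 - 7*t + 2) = -2*t^5 + 3*t^4 - 4*t^3 + 7*t^2 - 2*t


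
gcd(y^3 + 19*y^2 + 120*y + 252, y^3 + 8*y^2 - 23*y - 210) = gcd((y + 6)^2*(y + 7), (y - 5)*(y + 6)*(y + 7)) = y^2 + 13*y + 42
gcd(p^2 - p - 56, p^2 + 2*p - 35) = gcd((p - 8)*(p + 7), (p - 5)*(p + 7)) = p + 7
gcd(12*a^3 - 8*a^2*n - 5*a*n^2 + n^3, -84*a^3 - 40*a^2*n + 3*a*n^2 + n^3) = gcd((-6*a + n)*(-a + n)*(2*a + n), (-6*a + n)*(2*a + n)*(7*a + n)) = 12*a^2 + 4*a*n - n^2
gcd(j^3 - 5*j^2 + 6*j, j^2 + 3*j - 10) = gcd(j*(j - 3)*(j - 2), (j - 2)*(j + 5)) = j - 2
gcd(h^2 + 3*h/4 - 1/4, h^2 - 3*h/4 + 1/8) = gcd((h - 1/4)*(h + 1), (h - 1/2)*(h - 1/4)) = h - 1/4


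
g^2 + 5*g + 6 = (g + 2)*(g + 3)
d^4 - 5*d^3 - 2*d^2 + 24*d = d*(d - 4)*(d - 3)*(d + 2)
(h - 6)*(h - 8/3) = h^2 - 26*h/3 + 16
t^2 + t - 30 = (t - 5)*(t + 6)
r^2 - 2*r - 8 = (r - 4)*(r + 2)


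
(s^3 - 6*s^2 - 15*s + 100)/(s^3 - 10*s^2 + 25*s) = (s + 4)/s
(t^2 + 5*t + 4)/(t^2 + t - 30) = (t^2 + 5*t + 4)/(t^2 + t - 30)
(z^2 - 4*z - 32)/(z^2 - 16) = (z - 8)/(z - 4)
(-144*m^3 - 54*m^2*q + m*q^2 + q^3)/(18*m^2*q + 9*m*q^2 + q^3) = (-8*m + q)/q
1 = 1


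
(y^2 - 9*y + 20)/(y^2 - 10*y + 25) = (y - 4)/(y - 5)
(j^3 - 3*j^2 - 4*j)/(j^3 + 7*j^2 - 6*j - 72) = j*(j^2 - 3*j - 4)/(j^3 + 7*j^2 - 6*j - 72)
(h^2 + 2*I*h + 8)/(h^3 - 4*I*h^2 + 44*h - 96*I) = (h + 4*I)/(h^2 - 2*I*h + 48)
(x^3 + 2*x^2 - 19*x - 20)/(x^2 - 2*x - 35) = (x^2 - 3*x - 4)/(x - 7)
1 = 1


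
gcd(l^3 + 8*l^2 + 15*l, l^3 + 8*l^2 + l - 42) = l + 3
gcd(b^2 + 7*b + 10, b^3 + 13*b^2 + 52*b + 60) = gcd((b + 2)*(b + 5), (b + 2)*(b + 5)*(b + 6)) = b^2 + 7*b + 10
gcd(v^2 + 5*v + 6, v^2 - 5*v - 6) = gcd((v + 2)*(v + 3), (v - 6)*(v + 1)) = 1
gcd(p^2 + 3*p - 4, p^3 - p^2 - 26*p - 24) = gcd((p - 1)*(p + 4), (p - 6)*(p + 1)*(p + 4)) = p + 4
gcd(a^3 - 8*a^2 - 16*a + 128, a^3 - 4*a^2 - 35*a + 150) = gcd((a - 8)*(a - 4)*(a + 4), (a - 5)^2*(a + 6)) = 1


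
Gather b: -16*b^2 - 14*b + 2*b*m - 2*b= -16*b^2 + b*(2*m - 16)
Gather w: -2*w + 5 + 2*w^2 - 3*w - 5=2*w^2 - 5*w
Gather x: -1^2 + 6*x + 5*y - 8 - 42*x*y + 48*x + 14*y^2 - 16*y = x*(54 - 42*y) + 14*y^2 - 11*y - 9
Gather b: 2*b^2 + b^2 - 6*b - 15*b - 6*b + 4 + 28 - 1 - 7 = 3*b^2 - 27*b + 24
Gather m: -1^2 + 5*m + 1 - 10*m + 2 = 2 - 5*m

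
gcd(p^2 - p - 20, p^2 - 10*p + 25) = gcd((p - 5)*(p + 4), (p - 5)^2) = p - 5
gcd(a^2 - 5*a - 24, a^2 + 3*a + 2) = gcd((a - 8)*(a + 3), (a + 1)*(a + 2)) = 1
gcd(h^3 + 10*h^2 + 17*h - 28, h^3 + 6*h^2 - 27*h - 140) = h^2 + 11*h + 28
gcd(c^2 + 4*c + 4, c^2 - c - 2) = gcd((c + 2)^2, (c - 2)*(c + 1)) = 1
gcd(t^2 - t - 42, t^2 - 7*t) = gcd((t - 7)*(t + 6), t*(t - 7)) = t - 7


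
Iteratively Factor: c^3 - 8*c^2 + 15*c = (c - 5)*(c^2 - 3*c) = c*(c - 5)*(c - 3)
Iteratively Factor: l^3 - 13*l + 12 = (l - 1)*(l^2 + l - 12) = (l - 3)*(l - 1)*(l + 4)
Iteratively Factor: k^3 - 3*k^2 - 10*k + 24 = (k + 3)*(k^2 - 6*k + 8) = (k - 2)*(k + 3)*(k - 4)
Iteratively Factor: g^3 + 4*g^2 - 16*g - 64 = (g + 4)*(g^2 - 16) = (g + 4)^2*(g - 4)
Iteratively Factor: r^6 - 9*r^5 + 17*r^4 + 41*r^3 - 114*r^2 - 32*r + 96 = (r - 1)*(r^5 - 8*r^4 + 9*r^3 + 50*r^2 - 64*r - 96) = (r - 4)*(r - 1)*(r^4 - 4*r^3 - 7*r^2 + 22*r + 24) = (r - 4)*(r - 1)*(r + 2)*(r^3 - 6*r^2 + 5*r + 12) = (r - 4)*(r - 1)*(r + 1)*(r + 2)*(r^2 - 7*r + 12) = (r - 4)*(r - 3)*(r - 1)*(r + 1)*(r + 2)*(r - 4)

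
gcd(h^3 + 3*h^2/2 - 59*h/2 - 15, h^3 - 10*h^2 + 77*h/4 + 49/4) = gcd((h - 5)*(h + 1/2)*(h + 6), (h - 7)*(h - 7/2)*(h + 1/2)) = h + 1/2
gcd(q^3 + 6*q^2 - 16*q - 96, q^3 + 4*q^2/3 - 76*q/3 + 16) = q^2 + 2*q - 24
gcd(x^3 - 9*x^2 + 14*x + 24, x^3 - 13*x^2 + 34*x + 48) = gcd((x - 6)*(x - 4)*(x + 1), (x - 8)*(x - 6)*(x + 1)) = x^2 - 5*x - 6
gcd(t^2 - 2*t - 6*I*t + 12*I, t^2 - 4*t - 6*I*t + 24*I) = t - 6*I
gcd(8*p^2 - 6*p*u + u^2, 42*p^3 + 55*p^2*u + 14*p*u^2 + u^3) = 1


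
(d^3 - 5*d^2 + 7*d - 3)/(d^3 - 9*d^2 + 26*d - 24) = (d^2 - 2*d + 1)/(d^2 - 6*d + 8)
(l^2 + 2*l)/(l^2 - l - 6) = l/(l - 3)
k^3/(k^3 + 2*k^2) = k/(k + 2)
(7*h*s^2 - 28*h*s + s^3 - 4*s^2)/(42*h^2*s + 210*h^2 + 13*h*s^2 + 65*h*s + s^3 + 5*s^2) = s*(s - 4)/(6*h*s + 30*h + s^2 + 5*s)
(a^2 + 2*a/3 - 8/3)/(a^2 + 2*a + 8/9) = 3*(3*a^2 + 2*a - 8)/(9*a^2 + 18*a + 8)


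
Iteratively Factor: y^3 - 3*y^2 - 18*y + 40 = (y - 2)*(y^2 - y - 20) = (y - 2)*(y + 4)*(y - 5)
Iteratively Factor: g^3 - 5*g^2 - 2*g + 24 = (g + 2)*(g^2 - 7*g + 12) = (g - 3)*(g + 2)*(g - 4)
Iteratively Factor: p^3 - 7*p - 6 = (p - 3)*(p^2 + 3*p + 2) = (p - 3)*(p + 1)*(p + 2)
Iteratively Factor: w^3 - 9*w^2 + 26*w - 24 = (w - 2)*(w^2 - 7*w + 12) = (w - 3)*(w - 2)*(w - 4)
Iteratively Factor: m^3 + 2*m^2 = (m)*(m^2 + 2*m) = m*(m + 2)*(m)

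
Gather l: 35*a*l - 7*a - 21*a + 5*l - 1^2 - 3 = -28*a + l*(35*a + 5) - 4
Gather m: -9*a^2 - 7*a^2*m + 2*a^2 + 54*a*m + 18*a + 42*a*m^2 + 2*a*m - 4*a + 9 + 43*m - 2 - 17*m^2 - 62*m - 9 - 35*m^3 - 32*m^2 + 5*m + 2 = -7*a^2 + 14*a - 35*m^3 + m^2*(42*a - 49) + m*(-7*a^2 + 56*a - 14)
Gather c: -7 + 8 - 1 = 0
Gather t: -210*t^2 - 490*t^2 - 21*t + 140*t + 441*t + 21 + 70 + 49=-700*t^2 + 560*t + 140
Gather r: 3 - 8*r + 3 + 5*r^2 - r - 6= 5*r^2 - 9*r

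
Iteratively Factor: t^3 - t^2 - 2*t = (t - 2)*(t^2 + t) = t*(t - 2)*(t + 1)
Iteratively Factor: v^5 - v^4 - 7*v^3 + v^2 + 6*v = (v)*(v^4 - v^3 - 7*v^2 + v + 6) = v*(v + 2)*(v^3 - 3*v^2 - v + 3) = v*(v - 1)*(v + 2)*(v^2 - 2*v - 3) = v*(v - 3)*(v - 1)*(v + 2)*(v + 1)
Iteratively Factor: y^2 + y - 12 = (y + 4)*(y - 3)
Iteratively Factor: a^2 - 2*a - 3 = (a - 3)*(a + 1)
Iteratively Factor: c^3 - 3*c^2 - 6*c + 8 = (c + 2)*(c^2 - 5*c + 4) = (c - 1)*(c + 2)*(c - 4)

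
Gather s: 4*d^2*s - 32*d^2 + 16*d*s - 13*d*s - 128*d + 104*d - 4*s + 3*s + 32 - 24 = -32*d^2 - 24*d + s*(4*d^2 + 3*d - 1) + 8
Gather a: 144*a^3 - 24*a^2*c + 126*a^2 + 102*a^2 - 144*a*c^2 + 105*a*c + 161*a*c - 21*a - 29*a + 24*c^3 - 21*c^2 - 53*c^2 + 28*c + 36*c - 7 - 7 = 144*a^3 + a^2*(228 - 24*c) + a*(-144*c^2 + 266*c - 50) + 24*c^3 - 74*c^2 + 64*c - 14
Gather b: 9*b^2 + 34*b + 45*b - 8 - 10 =9*b^2 + 79*b - 18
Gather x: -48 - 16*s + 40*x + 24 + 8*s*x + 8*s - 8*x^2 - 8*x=-8*s - 8*x^2 + x*(8*s + 32) - 24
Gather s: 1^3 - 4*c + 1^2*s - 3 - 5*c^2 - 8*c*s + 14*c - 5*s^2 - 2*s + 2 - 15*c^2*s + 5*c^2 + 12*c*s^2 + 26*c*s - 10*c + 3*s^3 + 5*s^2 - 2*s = 12*c*s^2 + 3*s^3 + s*(-15*c^2 + 18*c - 3)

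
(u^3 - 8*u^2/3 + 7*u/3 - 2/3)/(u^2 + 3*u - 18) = (3*u^3 - 8*u^2 + 7*u - 2)/(3*(u^2 + 3*u - 18))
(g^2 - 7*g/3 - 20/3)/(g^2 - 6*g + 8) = (g + 5/3)/(g - 2)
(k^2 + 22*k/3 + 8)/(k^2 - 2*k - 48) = (k + 4/3)/(k - 8)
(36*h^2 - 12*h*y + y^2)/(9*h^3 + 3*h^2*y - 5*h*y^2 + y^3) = (36*h^2 - 12*h*y + y^2)/(9*h^3 + 3*h^2*y - 5*h*y^2 + y^3)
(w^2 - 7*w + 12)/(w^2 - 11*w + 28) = (w - 3)/(w - 7)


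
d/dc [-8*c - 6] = -8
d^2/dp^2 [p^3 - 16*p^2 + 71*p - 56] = 6*p - 32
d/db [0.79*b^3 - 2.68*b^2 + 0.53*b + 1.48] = 2.37*b^2 - 5.36*b + 0.53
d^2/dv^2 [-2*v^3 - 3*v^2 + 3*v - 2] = -12*v - 6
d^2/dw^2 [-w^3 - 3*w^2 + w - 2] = -6*w - 6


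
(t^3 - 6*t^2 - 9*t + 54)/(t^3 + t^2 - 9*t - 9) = (t - 6)/(t + 1)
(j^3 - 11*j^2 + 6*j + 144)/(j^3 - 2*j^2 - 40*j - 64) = (j^2 - 3*j - 18)/(j^2 + 6*j + 8)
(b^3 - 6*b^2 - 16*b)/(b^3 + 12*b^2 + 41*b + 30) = b*(b^2 - 6*b - 16)/(b^3 + 12*b^2 + 41*b + 30)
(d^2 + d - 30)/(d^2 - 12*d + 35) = (d + 6)/(d - 7)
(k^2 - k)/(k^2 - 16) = k*(k - 1)/(k^2 - 16)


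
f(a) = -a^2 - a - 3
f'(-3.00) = 5.00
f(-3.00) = -9.00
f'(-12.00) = 23.00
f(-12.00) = -135.00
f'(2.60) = -6.20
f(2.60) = -12.36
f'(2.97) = -6.94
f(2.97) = -14.79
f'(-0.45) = -0.10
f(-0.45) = -2.75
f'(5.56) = -12.12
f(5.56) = -39.47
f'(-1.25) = 1.50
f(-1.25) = -3.31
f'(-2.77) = 4.54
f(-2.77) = -7.90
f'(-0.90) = 0.80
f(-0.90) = -2.91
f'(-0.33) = -0.34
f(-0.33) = -2.78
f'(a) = -2*a - 1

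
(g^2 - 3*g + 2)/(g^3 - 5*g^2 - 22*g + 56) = (g - 1)/(g^2 - 3*g - 28)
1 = 1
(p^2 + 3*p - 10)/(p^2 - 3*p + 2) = (p + 5)/(p - 1)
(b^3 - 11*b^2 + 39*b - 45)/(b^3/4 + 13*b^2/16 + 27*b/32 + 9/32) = 32*(b^3 - 11*b^2 + 39*b - 45)/(8*b^3 + 26*b^2 + 27*b + 9)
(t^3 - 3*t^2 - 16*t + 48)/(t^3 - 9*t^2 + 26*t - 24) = (t + 4)/(t - 2)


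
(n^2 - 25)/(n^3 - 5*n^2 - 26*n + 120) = (n - 5)/(n^2 - 10*n + 24)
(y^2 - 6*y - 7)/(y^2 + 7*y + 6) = (y - 7)/(y + 6)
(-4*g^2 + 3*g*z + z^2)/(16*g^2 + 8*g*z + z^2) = (-g + z)/(4*g + z)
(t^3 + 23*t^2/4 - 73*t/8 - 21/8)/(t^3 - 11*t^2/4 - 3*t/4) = (2*t^2 + 11*t - 21)/(2*t*(t - 3))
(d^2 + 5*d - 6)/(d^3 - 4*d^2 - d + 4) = (d + 6)/(d^2 - 3*d - 4)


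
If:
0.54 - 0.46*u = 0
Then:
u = 1.17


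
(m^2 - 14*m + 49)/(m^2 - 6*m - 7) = (m - 7)/(m + 1)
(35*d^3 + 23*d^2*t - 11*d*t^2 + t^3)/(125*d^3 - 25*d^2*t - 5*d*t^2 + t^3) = (-7*d^2 - 6*d*t + t^2)/(-25*d^2 + t^2)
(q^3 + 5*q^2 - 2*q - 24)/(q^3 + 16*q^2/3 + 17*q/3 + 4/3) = 3*(q^2 + q - 6)/(3*q^2 + 4*q + 1)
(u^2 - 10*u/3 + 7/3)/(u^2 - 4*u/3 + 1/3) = (3*u - 7)/(3*u - 1)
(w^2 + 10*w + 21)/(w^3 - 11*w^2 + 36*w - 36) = (w^2 + 10*w + 21)/(w^3 - 11*w^2 + 36*w - 36)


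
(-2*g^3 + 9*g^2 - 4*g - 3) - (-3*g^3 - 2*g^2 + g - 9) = g^3 + 11*g^2 - 5*g + 6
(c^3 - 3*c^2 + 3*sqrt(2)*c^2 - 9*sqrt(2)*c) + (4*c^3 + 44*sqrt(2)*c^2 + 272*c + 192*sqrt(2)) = 5*c^3 - 3*c^2 + 47*sqrt(2)*c^2 - 9*sqrt(2)*c + 272*c + 192*sqrt(2)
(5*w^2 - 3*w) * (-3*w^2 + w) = -15*w^4 + 14*w^3 - 3*w^2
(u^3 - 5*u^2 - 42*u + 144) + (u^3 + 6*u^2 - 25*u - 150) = 2*u^3 + u^2 - 67*u - 6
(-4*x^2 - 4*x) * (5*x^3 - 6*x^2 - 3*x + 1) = -20*x^5 + 4*x^4 + 36*x^3 + 8*x^2 - 4*x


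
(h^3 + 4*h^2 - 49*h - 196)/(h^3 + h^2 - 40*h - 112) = (h + 7)/(h + 4)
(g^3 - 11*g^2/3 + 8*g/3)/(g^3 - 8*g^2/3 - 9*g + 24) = g*(g - 1)/(g^2 - 9)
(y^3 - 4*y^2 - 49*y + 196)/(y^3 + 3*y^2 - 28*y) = (y - 7)/y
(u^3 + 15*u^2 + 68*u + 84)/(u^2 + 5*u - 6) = (u^2 + 9*u + 14)/(u - 1)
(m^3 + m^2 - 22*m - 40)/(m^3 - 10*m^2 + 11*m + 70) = (m + 4)/(m - 7)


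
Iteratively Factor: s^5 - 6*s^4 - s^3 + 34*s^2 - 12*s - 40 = (s - 2)*(s^4 - 4*s^3 - 9*s^2 + 16*s + 20) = (s - 2)*(s + 2)*(s^3 - 6*s^2 + 3*s + 10) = (s - 2)*(s + 1)*(s + 2)*(s^2 - 7*s + 10) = (s - 5)*(s - 2)*(s + 1)*(s + 2)*(s - 2)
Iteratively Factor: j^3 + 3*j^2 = (j)*(j^2 + 3*j) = j^2*(j + 3)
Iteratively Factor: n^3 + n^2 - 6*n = (n - 2)*(n^2 + 3*n) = (n - 2)*(n + 3)*(n)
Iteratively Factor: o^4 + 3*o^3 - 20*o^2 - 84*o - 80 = (o - 5)*(o^3 + 8*o^2 + 20*o + 16) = (o - 5)*(o + 2)*(o^2 + 6*o + 8) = (o - 5)*(o + 2)*(o + 4)*(o + 2)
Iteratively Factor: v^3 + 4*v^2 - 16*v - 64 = (v - 4)*(v^2 + 8*v + 16) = (v - 4)*(v + 4)*(v + 4)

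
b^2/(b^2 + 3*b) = b/(b + 3)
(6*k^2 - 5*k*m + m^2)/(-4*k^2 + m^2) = (-3*k + m)/(2*k + m)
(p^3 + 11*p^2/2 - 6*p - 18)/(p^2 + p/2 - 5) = (2*p^2 + 15*p + 18)/(2*p + 5)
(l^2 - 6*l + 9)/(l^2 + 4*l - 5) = (l^2 - 6*l + 9)/(l^2 + 4*l - 5)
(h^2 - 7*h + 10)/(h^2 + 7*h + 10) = (h^2 - 7*h + 10)/(h^2 + 7*h + 10)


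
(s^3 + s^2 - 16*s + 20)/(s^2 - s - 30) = (s^2 - 4*s + 4)/(s - 6)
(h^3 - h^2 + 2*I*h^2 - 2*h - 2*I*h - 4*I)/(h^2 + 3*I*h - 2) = (h^2 - h - 2)/(h + I)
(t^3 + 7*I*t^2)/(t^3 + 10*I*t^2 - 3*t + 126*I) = t^2/(t^2 + 3*I*t + 18)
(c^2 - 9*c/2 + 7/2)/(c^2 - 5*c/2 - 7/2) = (c - 1)/(c + 1)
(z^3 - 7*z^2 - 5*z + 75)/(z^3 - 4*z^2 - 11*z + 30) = (z - 5)/(z - 2)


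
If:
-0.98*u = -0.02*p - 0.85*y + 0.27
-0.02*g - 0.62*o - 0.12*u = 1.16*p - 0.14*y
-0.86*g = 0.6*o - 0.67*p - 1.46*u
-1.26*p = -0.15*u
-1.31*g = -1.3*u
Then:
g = 0.05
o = 0.06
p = 0.01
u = 0.05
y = 0.38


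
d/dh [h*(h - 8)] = 2*h - 8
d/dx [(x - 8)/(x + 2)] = 10/(x + 2)^2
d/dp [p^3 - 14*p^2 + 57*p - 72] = 3*p^2 - 28*p + 57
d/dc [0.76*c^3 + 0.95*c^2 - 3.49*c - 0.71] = 2.28*c^2 + 1.9*c - 3.49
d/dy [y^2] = 2*y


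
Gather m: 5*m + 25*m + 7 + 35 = 30*m + 42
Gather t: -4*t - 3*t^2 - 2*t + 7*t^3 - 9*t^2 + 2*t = 7*t^3 - 12*t^2 - 4*t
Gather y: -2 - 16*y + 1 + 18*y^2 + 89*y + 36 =18*y^2 + 73*y + 35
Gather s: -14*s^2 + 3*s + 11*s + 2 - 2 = -14*s^2 + 14*s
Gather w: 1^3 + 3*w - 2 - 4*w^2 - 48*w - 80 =-4*w^2 - 45*w - 81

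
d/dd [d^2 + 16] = 2*d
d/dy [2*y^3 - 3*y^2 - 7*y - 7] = 6*y^2 - 6*y - 7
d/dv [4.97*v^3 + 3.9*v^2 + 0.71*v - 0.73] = 14.91*v^2 + 7.8*v + 0.71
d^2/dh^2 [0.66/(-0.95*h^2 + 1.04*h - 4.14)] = (1.1913*h^2 - 1.30416*h - 0.66*(1.9*h - 1.04)*(3.8*h - 2.08) + 5.19156)/(0.95*h^2 - 1.04*h + 4.14)^3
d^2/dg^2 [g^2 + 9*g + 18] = 2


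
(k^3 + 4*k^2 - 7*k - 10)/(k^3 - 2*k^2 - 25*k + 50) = (k + 1)/(k - 5)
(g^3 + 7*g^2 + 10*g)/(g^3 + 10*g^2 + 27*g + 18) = g*(g^2 + 7*g + 10)/(g^3 + 10*g^2 + 27*g + 18)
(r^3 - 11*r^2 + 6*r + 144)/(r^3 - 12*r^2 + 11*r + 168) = (r - 6)/(r - 7)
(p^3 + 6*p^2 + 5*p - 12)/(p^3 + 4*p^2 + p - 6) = (p + 4)/(p + 2)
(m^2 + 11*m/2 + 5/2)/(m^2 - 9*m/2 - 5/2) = (m + 5)/(m - 5)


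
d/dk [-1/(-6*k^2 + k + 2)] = (1 - 12*k)/(-6*k^2 + k + 2)^2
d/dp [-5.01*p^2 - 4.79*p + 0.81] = -10.02*p - 4.79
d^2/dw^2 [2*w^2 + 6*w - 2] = 4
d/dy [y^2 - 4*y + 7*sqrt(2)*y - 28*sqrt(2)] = 2*y - 4 + 7*sqrt(2)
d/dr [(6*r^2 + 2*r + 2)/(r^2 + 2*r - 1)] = 2*(5*r^2 - 8*r - 3)/(r^4 + 4*r^3 + 2*r^2 - 4*r + 1)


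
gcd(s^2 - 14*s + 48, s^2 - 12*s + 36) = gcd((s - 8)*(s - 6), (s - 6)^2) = s - 6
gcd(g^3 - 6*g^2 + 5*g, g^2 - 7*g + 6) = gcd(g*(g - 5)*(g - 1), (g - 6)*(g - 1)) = g - 1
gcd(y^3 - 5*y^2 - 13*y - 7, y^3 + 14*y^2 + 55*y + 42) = y + 1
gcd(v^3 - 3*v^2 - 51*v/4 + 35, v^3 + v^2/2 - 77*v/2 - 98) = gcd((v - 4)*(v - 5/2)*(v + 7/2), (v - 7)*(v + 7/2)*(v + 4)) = v + 7/2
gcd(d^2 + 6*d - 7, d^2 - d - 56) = d + 7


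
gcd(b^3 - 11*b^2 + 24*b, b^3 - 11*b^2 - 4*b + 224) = b - 8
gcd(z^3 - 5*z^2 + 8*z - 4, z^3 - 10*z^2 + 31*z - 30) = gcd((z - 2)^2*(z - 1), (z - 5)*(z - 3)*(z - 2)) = z - 2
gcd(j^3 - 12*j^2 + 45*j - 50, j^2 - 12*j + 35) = j - 5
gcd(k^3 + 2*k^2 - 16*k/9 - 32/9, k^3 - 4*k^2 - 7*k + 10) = k + 2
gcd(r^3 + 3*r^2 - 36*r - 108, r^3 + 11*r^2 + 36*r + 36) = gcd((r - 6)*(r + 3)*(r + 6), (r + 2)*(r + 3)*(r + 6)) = r^2 + 9*r + 18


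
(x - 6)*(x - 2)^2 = x^3 - 10*x^2 + 28*x - 24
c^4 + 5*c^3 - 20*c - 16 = (c - 2)*(c + 1)*(c + 2)*(c + 4)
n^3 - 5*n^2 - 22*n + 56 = (n - 7)*(n - 2)*(n + 4)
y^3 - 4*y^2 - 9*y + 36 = (y - 4)*(y - 3)*(y + 3)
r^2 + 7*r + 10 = (r + 2)*(r + 5)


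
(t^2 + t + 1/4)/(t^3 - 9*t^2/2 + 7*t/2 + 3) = (t + 1/2)/(t^2 - 5*t + 6)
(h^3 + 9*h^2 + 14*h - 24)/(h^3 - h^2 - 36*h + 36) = (h + 4)/(h - 6)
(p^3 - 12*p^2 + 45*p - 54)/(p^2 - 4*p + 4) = (p^3 - 12*p^2 + 45*p - 54)/(p^2 - 4*p + 4)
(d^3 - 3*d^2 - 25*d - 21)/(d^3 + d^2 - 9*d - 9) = (d - 7)/(d - 3)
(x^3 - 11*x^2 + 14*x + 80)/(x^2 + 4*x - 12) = (x^3 - 11*x^2 + 14*x + 80)/(x^2 + 4*x - 12)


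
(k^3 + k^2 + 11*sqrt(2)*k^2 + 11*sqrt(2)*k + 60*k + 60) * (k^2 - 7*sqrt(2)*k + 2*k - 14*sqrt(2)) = k^5 + 3*k^4 + 4*sqrt(2)*k^4 - 92*k^3 + 12*sqrt(2)*k^3 - 412*sqrt(2)*k^2 - 282*k^2 - 1260*sqrt(2)*k - 188*k - 840*sqrt(2)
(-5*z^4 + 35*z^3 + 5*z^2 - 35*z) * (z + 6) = -5*z^5 + 5*z^4 + 215*z^3 - 5*z^2 - 210*z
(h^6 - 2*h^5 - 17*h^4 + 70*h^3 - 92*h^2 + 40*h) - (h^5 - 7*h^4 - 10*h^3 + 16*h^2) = h^6 - 3*h^5 - 10*h^4 + 80*h^3 - 108*h^2 + 40*h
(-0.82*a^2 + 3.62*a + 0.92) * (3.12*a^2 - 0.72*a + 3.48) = -2.5584*a^4 + 11.8848*a^3 - 2.5896*a^2 + 11.9352*a + 3.2016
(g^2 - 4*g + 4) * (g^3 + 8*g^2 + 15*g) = g^5 + 4*g^4 - 13*g^3 - 28*g^2 + 60*g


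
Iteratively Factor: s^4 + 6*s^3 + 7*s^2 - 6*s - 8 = (s + 4)*(s^3 + 2*s^2 - s - 2) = (s - 1)*(s + 4)*(s^2 + 3*s + 2) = (s - 1)*(s + 1)*(s + 4)*(s + 2)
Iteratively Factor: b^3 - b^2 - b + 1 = (b + 1)*(b^2 - 2*b + 1) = (b - 1)*(b + 1)*(b - 1)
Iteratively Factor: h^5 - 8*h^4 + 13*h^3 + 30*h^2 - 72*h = (h)*(h^4 - 8*h^3 + 13*h^2 + 30*h - 72) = h*(h - 3)*(h^3 - 5*h^2 - 2*h + 24) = h*(h - 4)*(h - 3)*(h^2 - h - 6) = h*(h - 4)*(h - 3)*(h + 2)*(h - 3)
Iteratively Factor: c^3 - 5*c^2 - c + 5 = (c - 5)*(c^2 - 1) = (c - 5)*(c + 1)*(c - 1)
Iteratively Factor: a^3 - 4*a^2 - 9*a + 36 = (a - 4)*(a^2 - 9) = (a - 4)*(a - 3)*(a + 3)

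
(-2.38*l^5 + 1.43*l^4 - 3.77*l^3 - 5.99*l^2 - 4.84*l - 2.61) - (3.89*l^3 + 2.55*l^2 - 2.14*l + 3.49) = -2.38*l^5 + 1.43*l^4 - 7.66*l^3 - 8.54*l^2 - 2.7*l - 6.1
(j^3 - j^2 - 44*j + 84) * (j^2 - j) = j^5 - 2*j^4 - 43*j^3 + 128*j^2 - 84*j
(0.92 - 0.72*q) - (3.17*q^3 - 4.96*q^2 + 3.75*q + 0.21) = -3.17*q^3 + 4.96*q^2 - 4.47*q + 0.71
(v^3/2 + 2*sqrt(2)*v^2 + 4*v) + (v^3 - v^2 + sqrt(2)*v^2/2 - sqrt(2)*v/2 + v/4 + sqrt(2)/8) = 3*v^3/2 - v^2 + 5*sqrt(2)*v^2/2 - sqrt(2)*v/2 + 17*v/4 + sqrt(2)/8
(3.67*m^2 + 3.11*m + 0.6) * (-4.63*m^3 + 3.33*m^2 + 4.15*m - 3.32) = -16.9921*m^5 - 2.1782*m^4 + 22.8088*m^3 + 2.7201*m^2 - 7.8352*m - 1.992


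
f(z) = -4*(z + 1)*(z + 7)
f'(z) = -8*z - 32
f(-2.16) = 22.46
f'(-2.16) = -14.72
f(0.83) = -57.32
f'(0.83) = -38.64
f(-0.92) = -1.95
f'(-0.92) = -24.64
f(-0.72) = -7.03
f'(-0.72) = -26.24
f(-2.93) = 31.42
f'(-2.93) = -8.56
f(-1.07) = 1.66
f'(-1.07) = -23.44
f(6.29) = -387.54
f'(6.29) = -82.32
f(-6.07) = 18.86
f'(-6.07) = 16.56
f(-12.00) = -220.00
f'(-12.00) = 64.00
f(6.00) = -364.00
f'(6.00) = -80.00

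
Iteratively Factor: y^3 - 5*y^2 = (y)*(y^2 - 5*y) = y*(y - 5)*(y)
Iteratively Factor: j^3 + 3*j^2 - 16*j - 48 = (j + 4)*(j^2 - j - 12) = (j - 4)*(j + 4)*(j + 3)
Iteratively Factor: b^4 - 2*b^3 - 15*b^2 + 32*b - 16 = (b - 4)*(b^3 + 2*b^2 - 7*b + 4) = (b - 4)*(b + 4)*(b^2 - 2*b + 1) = (b - 4)*(b - 1)*(b + 4)*(b - 1)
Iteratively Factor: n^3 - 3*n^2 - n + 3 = (n - 1)*(n^2 - 2*n - 3) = (n - 3)*(n - 1)*(n + 1)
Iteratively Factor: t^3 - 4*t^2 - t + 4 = (t - 4)*(t^2 - 1) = (t - 4)*(t + 1)*(t - 1)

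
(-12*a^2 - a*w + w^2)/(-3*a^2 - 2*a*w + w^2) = (12*a^2 + a*w - w^2)/(3*a^2 + 2*a*w - w^2)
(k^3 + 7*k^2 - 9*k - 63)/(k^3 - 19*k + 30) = (k^2 + 10*k + 21)/(k^2 + 3*k - 10)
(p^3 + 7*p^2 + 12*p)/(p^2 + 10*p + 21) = p*(p + 4)/(p + 7)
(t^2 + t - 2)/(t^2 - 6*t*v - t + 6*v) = (t + 2)/(t - 6*v)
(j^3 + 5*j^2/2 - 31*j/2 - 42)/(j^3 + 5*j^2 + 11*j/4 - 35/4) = 2*(j^2 - j - 12)/(2*j^2 + 3*j - 5)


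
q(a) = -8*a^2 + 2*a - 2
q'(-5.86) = 95.76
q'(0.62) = -7.92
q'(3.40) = -52.40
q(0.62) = -3.84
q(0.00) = -2.00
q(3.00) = -68.00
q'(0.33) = -3.28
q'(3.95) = -61.20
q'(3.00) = -46.00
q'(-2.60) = 43.60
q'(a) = 2 - 16*a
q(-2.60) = -61.28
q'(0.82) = -11.12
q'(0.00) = 2.00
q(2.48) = -46.24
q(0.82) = -5.74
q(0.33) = -2.21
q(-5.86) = -288.44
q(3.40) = -87.68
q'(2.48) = -37.68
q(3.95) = -118.92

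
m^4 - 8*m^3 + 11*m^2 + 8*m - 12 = (m - 6)*(m - 2)*(m - 1)*(m + 1)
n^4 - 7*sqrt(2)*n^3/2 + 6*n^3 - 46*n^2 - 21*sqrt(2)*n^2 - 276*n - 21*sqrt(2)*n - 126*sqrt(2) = (n + 6)*(n - 7*sqrt(2))*(n + sqrt(2)/2)*(n + 3*sqrt(2))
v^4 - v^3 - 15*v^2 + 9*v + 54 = (v - 3)^2*(v + 2)*(v + 3)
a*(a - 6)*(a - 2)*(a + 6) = a^4 - 2*a^3 - 36*a^2 + 72*a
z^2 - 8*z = z*(z - 8)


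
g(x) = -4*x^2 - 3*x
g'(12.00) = -99.00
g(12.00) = -612.00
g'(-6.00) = 45.00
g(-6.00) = -126.00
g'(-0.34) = -0.28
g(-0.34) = 0.56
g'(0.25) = -5.00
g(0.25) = -1.00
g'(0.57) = -7.56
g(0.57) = -3.01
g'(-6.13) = 46.04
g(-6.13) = -131.92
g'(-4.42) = 32.36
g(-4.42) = -64.89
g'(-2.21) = 14.68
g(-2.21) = -12.91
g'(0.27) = -5.16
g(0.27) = -1.10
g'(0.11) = -3.88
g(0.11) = -0.38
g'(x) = -8*x - 3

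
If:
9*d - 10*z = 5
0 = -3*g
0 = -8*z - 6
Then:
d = -5/18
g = 0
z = -3/4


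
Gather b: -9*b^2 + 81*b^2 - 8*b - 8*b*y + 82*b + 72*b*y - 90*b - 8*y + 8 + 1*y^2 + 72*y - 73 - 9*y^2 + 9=72*b^2 + b*(64*y - 16) - 8*y^2 + 64*y - 56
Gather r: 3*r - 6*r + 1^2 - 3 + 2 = -3*r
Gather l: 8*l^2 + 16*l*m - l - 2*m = 8*l^2 + l*(16*m - 1) - 2*m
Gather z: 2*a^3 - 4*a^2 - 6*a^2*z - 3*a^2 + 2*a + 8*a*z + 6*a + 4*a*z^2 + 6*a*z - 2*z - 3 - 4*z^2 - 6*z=2*a^3 - 7*a^2 + 8*a + z^2*(4*a - 4) + z*(-6*a^2 + 14*a - 8) - 3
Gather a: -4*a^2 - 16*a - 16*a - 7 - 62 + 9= -4*a^2 - 32*a - 60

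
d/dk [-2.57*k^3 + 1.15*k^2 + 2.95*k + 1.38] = -7.71*k^2 + 2.3*k + 2.95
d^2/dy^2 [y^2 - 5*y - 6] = 2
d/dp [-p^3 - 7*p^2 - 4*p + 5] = -3*p^2 - 14*p - 4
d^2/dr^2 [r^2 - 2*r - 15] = 2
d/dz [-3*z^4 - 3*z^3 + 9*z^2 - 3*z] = -12*z^3 - 9*z^2 + 18*z - 3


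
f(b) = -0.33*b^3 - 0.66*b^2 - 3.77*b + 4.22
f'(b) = -0.99*b^2 - 1.32*b - 3.77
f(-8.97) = 223.11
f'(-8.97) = -71.59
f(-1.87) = 11.12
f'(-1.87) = -4.76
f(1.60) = -4.85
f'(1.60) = -8.42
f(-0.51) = 6.01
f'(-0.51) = -3.35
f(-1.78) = 10.70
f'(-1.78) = -4.56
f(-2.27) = 13.24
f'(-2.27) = -5.87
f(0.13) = 3.72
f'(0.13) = -3.96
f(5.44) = -88.95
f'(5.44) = -40.25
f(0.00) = 4.22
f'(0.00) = -3.77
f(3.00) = -21.94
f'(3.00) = -16.64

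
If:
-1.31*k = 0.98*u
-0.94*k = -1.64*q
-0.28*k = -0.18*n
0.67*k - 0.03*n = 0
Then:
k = 0.00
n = 0.00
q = 0.00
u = 0.00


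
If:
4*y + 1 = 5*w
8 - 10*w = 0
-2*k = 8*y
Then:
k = -3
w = 4/5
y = 3/4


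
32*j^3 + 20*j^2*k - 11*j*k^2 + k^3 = (-8*j + k)*(-4*j + k)*(j + k)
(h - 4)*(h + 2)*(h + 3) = h^3 + h^2 - 14*h - 24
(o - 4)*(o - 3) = o^2 - 7*o + 12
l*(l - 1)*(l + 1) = l^3 - l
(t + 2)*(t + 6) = t^2 + 8*t + 12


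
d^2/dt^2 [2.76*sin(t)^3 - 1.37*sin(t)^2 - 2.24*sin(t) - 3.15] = 0.169999999999998*sin(t) + 6.21*sin(3*t) - 2.74*cos(2*t)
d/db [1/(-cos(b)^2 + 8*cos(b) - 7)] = 2*(4 - cos(b))*sin(b)/(cos(b)^2 - 8*cos(b) + 7)^2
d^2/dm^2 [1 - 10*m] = 0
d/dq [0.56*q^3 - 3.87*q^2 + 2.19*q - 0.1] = 1.68*q^2 - 7.74*q + 2.19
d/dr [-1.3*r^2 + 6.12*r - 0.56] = 6.12 - 2.6*r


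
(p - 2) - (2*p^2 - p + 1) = -2*p^2 + 2*p - 3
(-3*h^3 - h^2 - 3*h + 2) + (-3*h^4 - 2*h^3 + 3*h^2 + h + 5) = -3*h^4 - 5*h^3 + 2*h^2 - 2*h + 7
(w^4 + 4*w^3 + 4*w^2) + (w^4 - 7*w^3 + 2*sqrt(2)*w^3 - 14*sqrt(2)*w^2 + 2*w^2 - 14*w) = 2*w^4 - 3*w^3 + 2*sqrt(2)*w^3 - 14*sqrt(2)*w^2 + 6*w^2 - 14*w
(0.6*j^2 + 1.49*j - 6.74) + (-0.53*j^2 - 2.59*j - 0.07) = 0.07*j^2 - 1.1*j - 6.81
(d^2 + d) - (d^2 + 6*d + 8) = -5*d - 8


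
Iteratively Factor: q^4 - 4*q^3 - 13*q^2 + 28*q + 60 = (q - 3)*(q^3 - q^2 - 16*q - 20) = (q - 3)*(q + 2)*(q^2 - 3*q - 10) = (q - 3)*(q + 2)^2*(q - 5)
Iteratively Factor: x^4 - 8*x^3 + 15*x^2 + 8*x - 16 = (x - 4)*(x^3 - 4*x^2 - x + 4) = (x - 4)*(x - 1)*(x^2 - 3*x - 4) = (x - 4)^2*(x - 1)*(x + 1)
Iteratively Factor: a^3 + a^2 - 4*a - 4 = (a + 1)*(a^2 - 4) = (a + 1)*(a + 2)*(a - 2)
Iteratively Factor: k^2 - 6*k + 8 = (k - 2)*(k - 4)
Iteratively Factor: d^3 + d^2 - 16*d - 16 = (d + 1)*(d^2 - 16) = (d + 1)*(d + 4)*(d - 4)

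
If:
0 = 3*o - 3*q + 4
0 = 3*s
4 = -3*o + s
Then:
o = -4/3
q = 0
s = 0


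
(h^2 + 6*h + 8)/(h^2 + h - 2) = (h + 4)/(h - 1)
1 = 1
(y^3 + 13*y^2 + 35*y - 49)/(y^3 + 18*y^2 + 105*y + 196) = (y - 1)/(y + 4)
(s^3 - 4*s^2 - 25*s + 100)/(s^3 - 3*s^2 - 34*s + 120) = (s + 5)/(s + 6)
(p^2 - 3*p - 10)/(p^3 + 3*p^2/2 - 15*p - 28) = 2*(p - 5)/(2*p^2 - p - 28)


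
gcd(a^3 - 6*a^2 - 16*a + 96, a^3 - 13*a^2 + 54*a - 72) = a^2 - 10*a + 24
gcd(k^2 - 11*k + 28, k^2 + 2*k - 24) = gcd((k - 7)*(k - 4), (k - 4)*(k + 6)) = k - 4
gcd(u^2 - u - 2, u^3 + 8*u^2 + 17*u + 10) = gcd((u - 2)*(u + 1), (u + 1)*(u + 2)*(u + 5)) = u + 1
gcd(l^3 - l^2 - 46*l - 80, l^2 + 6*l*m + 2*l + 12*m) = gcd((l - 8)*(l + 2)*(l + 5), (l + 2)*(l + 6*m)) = l + 2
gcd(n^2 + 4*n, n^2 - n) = n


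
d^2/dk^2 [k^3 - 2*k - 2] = 6*k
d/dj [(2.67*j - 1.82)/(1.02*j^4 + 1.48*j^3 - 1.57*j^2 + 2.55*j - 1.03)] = (-8.1702*j^4 - 0.477599999999999*j^3 + 12.2727*j^2 - 5.7148*j + 1.8909)/(1.0404*j^8 + 3.0192*j^7 - 1.0124*j^6 + 0.5548*j^5 + 7.9117*j^4 - 11.0558*j^3 + 9.7367*j^2 - 5.253*j + 1.0609)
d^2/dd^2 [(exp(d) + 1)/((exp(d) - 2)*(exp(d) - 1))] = (exp(4*d) + 7*exp(3*d) - 21*exp(2*d) + 7*exp(d) + 10)*exp(d)/(exp(6*d) - 9*exp(5*d) + 33*exp(4*d) - 63*exp(3*d) + 66*exp(2*d) - 36*exp(d) + 8)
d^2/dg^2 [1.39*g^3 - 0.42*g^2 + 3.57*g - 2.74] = 8.34*g - 0.84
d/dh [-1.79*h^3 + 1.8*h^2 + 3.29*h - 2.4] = -5.37*h^2 + 3.6*h + 3.29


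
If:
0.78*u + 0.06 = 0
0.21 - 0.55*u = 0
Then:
No Solution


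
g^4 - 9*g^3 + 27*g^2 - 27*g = g*(g - 3)^3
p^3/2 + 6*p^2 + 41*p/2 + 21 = (p/2 + 1)*(p + 3)*(p + 7)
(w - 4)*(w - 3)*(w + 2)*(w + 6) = w^4 + w^3 - 32*w^2 + 12*w + 144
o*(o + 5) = o^2 + 5*o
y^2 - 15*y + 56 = (y - 8)*(y - 7)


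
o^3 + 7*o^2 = o^2*(o + 7)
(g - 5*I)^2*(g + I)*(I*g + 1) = I*g^4 + 10*g^3 - 24*I*g^2 + 10*g - 25*I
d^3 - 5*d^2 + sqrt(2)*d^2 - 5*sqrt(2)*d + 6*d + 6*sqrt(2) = (d - 3)*(d - 2)*(d + sqrt(2))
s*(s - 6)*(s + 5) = s^3 - s^2 - 30*s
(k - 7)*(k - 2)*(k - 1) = k^3 - 10*k^2 + 23*k - 14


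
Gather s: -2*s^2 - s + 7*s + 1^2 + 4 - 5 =-2*s^2 + 6*s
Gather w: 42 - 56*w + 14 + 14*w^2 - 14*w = 14*w^2 - 70*w + 56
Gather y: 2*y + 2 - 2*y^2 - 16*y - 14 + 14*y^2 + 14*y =12*y^2 - 12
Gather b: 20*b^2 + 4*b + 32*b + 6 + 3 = 20*b^2 + 36*b + 9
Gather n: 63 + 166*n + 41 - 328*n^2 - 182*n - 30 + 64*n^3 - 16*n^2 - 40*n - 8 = 64*n^3 - 344*n^2 - 56*n + 66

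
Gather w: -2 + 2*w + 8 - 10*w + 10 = 16 - 8*w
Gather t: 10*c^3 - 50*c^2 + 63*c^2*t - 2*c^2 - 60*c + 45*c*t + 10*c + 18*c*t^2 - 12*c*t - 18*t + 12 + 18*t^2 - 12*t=10*c^3 - 52*c^2 - 50*c + t^2*(18*c + 18) + t*(63*c^2 + 33*c - 30) + 12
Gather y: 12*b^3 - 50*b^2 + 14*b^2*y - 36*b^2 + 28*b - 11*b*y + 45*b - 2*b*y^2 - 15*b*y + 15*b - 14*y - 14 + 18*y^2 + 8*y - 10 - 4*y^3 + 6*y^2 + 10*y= 12*b^3 - 86*b^2 + 88*b - 4*y^3 + y^2*(24 - 2*b) + y*(14*b^2 - 26*b + 4) - 24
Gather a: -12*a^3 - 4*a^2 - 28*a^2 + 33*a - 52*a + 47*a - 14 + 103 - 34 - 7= -12*a^3 - 32*a^2 + 28*a + 48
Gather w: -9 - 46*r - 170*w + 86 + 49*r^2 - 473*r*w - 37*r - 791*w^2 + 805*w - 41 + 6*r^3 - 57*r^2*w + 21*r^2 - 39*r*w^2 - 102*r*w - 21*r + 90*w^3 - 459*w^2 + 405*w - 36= 6*r^3 + 70*r^2 - 104*r + 90*w^3 + w^2*(-39*r - 1250) + w*(-57*r^2 - 575*r + 1040)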